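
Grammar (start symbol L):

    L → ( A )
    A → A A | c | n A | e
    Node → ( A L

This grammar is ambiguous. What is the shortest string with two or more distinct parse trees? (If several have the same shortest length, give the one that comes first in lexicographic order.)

( c c c )

length 3: no string has ≥2 trees
length 4: no string has ≥2 trees
length 5: ( c c c ) has 2 parse trees

Two derivations of ( c c c ):
  L ⇒ ( A ) ⇒ ( A A ) ⇒ ( A A A ) ⇒ ( c A A ) ⇒ ( c c A ) ⇒ ( c c c )
  L ⇒ ( A ) ⇒ ( A A ) ⇒ ( c A ) ⇒ ( c A A ) ⇒ ( c c A ) ⇒ ( c c c )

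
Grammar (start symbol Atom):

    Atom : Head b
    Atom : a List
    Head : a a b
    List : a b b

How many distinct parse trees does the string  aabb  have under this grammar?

2

Parse trees for aabb:
  [Atom [Head a a b] b]
  [Atom a [List a b b]]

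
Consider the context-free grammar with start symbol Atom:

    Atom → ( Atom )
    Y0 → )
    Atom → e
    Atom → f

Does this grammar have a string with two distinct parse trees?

(Y0 is unreachable from Atom, so its rules don't affect L(Atom).) Each string is a nest of matched brackets around a single atom. An opening bracket forces the recursive rule; an atom forces the base rule.

Unambiguous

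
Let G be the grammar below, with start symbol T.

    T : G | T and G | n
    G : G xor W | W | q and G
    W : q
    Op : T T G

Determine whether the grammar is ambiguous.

Ambiguous

Witness: q and q

Derivation 1: T ⇒ G ⇒ q and G ⇒ q and W ⇒ q and q
Derivation 2: T ⇒ T and G ⇒ G and G ⇒ W and G ⇒ q and G ⇒ q and W ⇒ q and q

Two distinct leftmost derivations for the same string.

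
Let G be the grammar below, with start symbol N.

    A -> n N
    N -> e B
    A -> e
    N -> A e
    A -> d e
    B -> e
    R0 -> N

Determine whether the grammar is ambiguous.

Witness: e e

Derivation 1: N ⇒ e B ⇒ e e
Derivation 2: N ⇒ A e ⇒ e e

Two distinct leftmost derivations for the same string.

Ambiguous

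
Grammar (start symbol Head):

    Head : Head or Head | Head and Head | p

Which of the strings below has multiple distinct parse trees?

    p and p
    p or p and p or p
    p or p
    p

p or p and p or p

p and p: 1 tree
p or p and p or p: 5 trees
p or p: 1 tree
p: 1 tree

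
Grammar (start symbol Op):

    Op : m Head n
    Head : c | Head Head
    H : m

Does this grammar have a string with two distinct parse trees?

Witness: m c c c n

Derivation 1: Op ⇒ m Head n ⇒ m Head Head n ⇒ m c Head n ⇒ m c Head Head n ⇒ m c c Head n ⇒ m c c c n
Derivation 2: Op ⇒ m Head n ⇒ m Head Head n ⇒ m Head Head Head n ⇒ m c Head Head n ⇒ m c c Head n ⇒ m c c c n

Two distinct leftmost derivations for the same string.

Ambiguous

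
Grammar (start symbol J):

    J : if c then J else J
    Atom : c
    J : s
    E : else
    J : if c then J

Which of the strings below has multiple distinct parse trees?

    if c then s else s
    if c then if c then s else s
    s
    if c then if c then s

if c then if c then s else s

if c then s else s: 1 tree
if c then if c then s else s: 2 trees
s: 1 tree
if c then if c then s: 1 tree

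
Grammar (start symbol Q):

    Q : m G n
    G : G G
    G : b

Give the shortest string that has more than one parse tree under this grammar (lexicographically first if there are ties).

length 3: no string has ≥2 trees
length 4: no string has ≥2 trees
length 5: m b b b n has 2 parse trees

Two derivations of m b b b n:
  Q ⇒ m G n ⇒ m G G n ⇒ m G G G n ⇒ m b G G n ⇒ m b b G n ⇒ m b b b n
  Q ⇒ m G n ⇒ m G G n ⇒ m b G n ⇒ m b G G n ⇒ m b b G n ⇒ m b b b n

m b b b n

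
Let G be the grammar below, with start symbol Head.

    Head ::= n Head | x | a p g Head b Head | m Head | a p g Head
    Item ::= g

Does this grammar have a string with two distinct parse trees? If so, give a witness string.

Witness: a p g a p g x b x

Derivation 1: Head ⇒ a p g Head b Head ⇒ a p g a p g Head b Head ⇒ a p g a p g x b Head ⇒ a p g a p g x b x
Derivation 2: Head ⇒ a p g Head ⇒ a p g a p g Head b Head ⇒ a p g a p g x b Head ⇒ a p g a p g x b x

Two distinct leftmost derivations for the same string.

Ambiguous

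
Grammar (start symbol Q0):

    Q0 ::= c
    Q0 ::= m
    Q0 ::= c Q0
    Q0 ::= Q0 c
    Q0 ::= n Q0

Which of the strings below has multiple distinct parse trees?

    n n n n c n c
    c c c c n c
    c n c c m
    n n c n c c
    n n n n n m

n n n n c n c: 1 tree
c c c c n c: 1 tree
c n c c m: 1 tree
n n c n c c: 6 trees
n n n n n m: 1 tree

n n c n c c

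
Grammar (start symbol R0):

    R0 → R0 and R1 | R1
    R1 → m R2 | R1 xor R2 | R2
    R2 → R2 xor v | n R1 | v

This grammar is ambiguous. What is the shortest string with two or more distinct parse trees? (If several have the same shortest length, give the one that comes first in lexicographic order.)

v xor v

length 1: no string has ≥2 trees
length 2: no string has ≥2 trees
length 3: v xor v has 2 parse trees

Two derivations of v xor v:
  R0 ⇒ R1 ⇒ R1 xor R2 ⇒ R2 xor R2 ⇒ v xor R2 ⇒ v xor v
  R0 ⇒ R1 ⇒ R2 ⇒ R2 xor v ⇒ v xor v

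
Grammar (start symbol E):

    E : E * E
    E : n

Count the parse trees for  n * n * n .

2

Parse trees for n * n * n:
  [E [E n] * [E [E n] * [E n]]]
  [E [E [E n] * [E n]] * [E n]]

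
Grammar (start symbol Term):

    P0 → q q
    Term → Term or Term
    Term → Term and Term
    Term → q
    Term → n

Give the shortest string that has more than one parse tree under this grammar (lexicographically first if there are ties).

n and n and n

length 1: no string has ≥2 trees
length 3: no string has ≥2 trees
length 5: n and n and n has 2 parse trees

Two derivations of n and n and n:
  Term ⇒ Term and Term ⇒ Term and Term and Term ⇒ n and Term and Term ⇒ n and n and Term ⇒ n and n and n
  Term ⇒ Term and Term ⇒ n and Term ⇒ n and Term and Term ⇒ n and n and Term ⇒ n and n and n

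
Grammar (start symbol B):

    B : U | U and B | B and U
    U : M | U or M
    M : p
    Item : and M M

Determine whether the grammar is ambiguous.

Ambiguous

Witness: p and p

Derivation 1: B ⇒ U and B ⇒ M and B ⇒ p and B ⇒ p and U ⇒ p and M ⇒ p and p
Derivation 2: B ⇒ B and U ⇒ U and U ⇒ M and U ⇒ p and U ⇒ p and M ⇒ p and p

Two distinct leftmost derivations for the same string.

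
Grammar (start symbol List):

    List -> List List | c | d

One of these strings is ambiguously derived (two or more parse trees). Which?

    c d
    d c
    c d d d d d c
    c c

c d d d d d c

c d: 1 tree
d c: 1 tree
c d d d d d c: 132 trees
c c: 1 tree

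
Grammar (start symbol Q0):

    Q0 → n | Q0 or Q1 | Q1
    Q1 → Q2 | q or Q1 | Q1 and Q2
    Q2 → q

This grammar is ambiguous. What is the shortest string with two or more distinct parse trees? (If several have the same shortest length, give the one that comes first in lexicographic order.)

q or q

length 1: no string has ≥2 trees
length 3: q or q has 2 parse trees

Two derivations of q or q:
  Q0 ⇒ Q0 or Q1 ⇒ Q1 or Q1 ⇒ Q2 or Q1 ⇒ q or Q1 ⇒ q or Q2 ⇒ q or q
  Q0 ⇒ Q1 ⇒ q or Q1 ⇒ q or Q2 ⇒ q or q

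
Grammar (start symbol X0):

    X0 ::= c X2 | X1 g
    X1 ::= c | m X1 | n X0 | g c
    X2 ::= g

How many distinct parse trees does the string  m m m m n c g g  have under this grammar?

2

Parse trees for m m m m n c g g:
  [X0 [X1 m [X1 m [X1 m [X1 m [X1 n [X0 c [X2 g]]]]]]] g]
  [X0 [X1 m [X1 m [X1 m [X1 m [X1 n [X0 [X1 c] g]]]]]] g]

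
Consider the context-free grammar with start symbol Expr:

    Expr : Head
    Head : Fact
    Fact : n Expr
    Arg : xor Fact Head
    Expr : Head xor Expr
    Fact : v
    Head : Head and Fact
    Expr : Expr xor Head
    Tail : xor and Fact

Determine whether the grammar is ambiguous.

Witness: v xor v

Derivation 1: Expr ⇒ Head xor Expr ⇒ Fact xor Expr ⇒ v xor Expr ⇒ v xor Head ⇒ v xor Fact ⇒ v xor v
Derivation 2: Expr ⇒ Expr xor Head ⇒ Head xor Head ⇒ Fact xor Head ⇒ v xor Head ⇒ v xor Fact ⇒ v xor v

Two distinct leftmost derivations for the same string.

Ambiguous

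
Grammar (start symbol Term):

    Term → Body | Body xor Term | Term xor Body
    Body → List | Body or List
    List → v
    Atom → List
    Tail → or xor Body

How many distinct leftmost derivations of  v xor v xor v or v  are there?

4

Parse trees for v xor v xor v or v:
  [Term [Body [List v]] xor [Term [Body [List v]] xor [Term [Body [Body [List v]] or [List v]]]]]
  [Term [Body [List v]] xor [Term [Term [Body [List v]]] xor [Body [Body [List v]] or [List v]]]]
  [Term [Term [Body [List v]] xor [Term [Body [List v]]]] xor [Body [Body [List v]] or [List v]]]
  [Term [Term [Term [Body [List v]]] xor [Body [List v]]] xor [Body [Body [List v]] or [List v]]]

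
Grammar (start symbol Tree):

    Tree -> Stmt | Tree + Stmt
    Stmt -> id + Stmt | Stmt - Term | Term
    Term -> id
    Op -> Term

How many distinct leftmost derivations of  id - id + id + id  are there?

Parse trees for id - id + id + id:
  [Tree [Tree [Stmt [Stmt [Term id]] - [Term id]]] + [Stmt id + [Stmt [Term id]]]]
  [Tree [Tree [Tree [Stmt [Stmt [Term id]] - [Term id]]] + [Stmt [Term id]]] + [Stmt [Term id]]]

2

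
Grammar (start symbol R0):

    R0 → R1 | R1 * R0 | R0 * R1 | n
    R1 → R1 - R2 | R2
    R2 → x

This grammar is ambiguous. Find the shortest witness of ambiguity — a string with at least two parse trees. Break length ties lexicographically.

x * x

length 1: no string has ≥2 trees
length 3: x * x has 2 parse trees

Two derivations of x * x:
  R0 ⇒ R1 * R0 ⇒ R2 * R0 ⇒ x * R0 ⇒ x * R1 ⇒ x * R2 ⇒ x * x
  R0 ⇒ R0 * R1 ⇒ R1 * R1 ⇒ R2 * R1 ⇒ x * R1 ⇒ x * R2 ⇒ x * x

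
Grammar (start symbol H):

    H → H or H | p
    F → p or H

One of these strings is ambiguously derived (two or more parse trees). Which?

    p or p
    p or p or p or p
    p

p or p: 1 tree
p or p or p or p: 5 trees
p: 1 tree

p or p or p or p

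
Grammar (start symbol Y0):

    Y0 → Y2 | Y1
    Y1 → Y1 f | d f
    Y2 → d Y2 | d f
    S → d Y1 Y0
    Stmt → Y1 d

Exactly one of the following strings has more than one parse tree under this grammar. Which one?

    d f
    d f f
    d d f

d f: 2 trees
d f f: 1 tree
d d f: 1 tree

d f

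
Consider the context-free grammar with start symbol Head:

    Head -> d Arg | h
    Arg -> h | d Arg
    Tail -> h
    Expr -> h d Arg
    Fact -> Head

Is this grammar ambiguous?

(Tail, Expr, Fact are unreachable from Head, so their rules don't affect L(Head).) The reachable rules are right-linear with at most one rule per (nonterminal, next-terminal) pair. Each input token forces the next rule, so parsing is deterministic.

Unambiguous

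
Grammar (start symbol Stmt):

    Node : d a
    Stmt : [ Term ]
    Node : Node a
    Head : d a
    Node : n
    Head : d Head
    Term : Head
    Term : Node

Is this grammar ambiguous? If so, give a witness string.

Witness: [ d a ]

Derivation 1: Stmt ⇒ [ Term ] ⇒ [ Head ] ⇒ [ d a ]
Derivation 2: Stmt ⇒ [ Term ] ⇒ [ Node ] ⇒ [ d a ]

Two distinct leftmost derivations for the same string.

Ambiguous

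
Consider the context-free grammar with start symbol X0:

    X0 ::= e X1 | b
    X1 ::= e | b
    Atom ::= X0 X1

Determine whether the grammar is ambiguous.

Unambiguous

Only X0, X1 are reachable from X0; ignoring the rest: The reachable rules are right-linear with at most one rule per (nonterminal, next-terminal) pair. Each input token forces the next rule, so parsing is deterministic.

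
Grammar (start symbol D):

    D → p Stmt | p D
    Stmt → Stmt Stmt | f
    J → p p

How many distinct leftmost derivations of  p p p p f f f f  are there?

Parse trees for p p p p f f f f:
  [D p [D p [D p [D p [Stmt [Stmt f] [Stmt [Stmt f] [Stmt [Stmt f] [Stmt f]]]]]]]]
  [D p [D p [D p [D p [Stmt [Stmt f] [Stmt [Stmt [Stmt f] [Stmt f]] [Stmt f]]]]]]]
  [D p [D p [D p [D p [Stmt [Stmt [Stmt f] [Stmt f]] [Stmt [Stmt f] [Stmt f]]]]]]]
  [D p [D p [D p [D p [Stmt [Stmt [Stmt f] [Stmt [Stmt f] [Stmt f]]] [Stmt f]]]]]]
  [D p [D p [D p [D p [Stmt [Stmt [Stmt [Stmt f] [Stmt f]] [Stmt f]] [Stmt f]]]]]]

5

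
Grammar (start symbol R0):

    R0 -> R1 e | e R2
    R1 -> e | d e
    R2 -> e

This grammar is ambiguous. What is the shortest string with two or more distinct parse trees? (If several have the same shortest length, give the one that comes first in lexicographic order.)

e e

length 2: e e has 2 parse trees

Two derivations of e e:
  R0 ⇒ R1 e ⇒ e e
  R0 ⇒ e R2 ⇒ e e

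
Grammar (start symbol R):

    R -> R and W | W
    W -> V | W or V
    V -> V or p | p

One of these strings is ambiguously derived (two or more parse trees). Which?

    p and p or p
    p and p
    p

p and p or p

p and p or p: 2 trees
p and p: 1 tree
p: 1 tree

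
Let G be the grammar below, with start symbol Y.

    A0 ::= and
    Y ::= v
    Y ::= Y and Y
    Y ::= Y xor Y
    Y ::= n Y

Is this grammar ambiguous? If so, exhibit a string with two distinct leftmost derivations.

Witness: n v and v

Derivation 1: Y ⇒ Y and Y ⇒ n Y and Y ⇒ n v and Y ⇒ n v and v
Derivation 2: Y ⇒ n Y ⇒ n Y and Y ⇒ n v and Y ⇒ n v and v

Two distinct leftmost derivations for the same string.

Ambiguous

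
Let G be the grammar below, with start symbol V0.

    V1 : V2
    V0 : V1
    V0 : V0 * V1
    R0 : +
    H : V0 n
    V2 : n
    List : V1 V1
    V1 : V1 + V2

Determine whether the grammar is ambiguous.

Unambiguous

Only V0, V1, V2 are reachable from V0; ignoring the rest: This is a standard precedence ladder (V0 over V1 over V2), with each level left-recursive on its own operator ('*' at V0, '+' at V1). That structure is LR(1), hence unambiguous.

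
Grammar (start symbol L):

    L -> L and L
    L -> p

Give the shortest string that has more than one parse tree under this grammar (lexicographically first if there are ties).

p and p and p

length 1: no string has ≥2 trees
length 3: no string has ≥2 trees
length 5: p and p and p has 2 parse trees

Two derivations of p and p and p:
  L ⇒ L and L ⇒ L and L and L ⇒ p and L and L ⇒ p and p and L ⇒ p and p and p
  L ⇒ L and L ⇒ p and L ⇒ p and L and L ⇒ p and p and L ⇒ p and p and p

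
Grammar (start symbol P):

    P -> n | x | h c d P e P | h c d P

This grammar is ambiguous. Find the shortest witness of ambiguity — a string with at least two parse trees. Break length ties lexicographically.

h c d h c d n e n

length 1: no string has ≥2 trees
length 4: no string has ≥2 trees
length 6: no string has ≥2 trees
length 7: no string has ≥2 trees
length 9: h c d h c d n e n has 2 parse trees

Two derivations of h c d h c d n e n:
  P ⇒ h c d P e P ⇒ h c d h c d P e P ⇒ h c d h c d n e P ⇒ h c d h c d n e n
  P ⇒ h c d P ⇒ h c d h c d P e P ⇒ h c d h c d n e P ⇒ h c d h c d n e n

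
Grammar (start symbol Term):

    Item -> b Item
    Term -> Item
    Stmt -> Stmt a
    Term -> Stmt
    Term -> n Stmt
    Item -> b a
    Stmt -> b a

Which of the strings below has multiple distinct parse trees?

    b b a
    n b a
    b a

b a

b b a: 1 tree
n b a: 1 tree
b a: 2 trees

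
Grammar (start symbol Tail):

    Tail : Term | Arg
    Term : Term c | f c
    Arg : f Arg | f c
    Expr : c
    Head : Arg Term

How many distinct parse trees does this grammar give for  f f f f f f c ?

Parse trees for f f f f f f c:
  [Tail [Arg f [Arg f [Arg f [Arg f [Arg f [Arg f c]]]]]]]

1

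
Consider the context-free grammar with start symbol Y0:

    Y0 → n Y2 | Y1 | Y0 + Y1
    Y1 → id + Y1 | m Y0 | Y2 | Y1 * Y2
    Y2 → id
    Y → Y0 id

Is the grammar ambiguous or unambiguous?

Ambiguous

Witness: id + id

Derivation 1: Y0 ⇒ Y1 ⇒ id + Y1 ⇒ id + Y2 ⇒ id + id
Derivation 2: Y0 ⇒ Y0 + Y1 ⇒ Y1 + Y1 ⇒ Y2 + Y1 ⇒ id + Y1 ⇒ id + Y2 ⇒ id + id

Two distinct leftmost derivations for the same string.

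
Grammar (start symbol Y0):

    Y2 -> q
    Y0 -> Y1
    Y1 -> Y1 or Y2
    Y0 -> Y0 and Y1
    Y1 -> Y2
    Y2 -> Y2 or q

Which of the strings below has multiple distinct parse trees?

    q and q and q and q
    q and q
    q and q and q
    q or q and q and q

q or q and q and q

q and q and q and q: 1 tree
q and q: 1 tree
q and q and q: 1 tree
q or q and q and q: 2 trees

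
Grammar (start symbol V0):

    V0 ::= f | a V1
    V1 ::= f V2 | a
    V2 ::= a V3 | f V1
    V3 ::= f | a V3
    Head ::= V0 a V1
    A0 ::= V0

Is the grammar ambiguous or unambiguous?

(Head, A0 are unreachable from V0, so their rules don't affect L(V0).) Restricted to the reachable nonterminals, every rule has the form A → t or A → t B, and no two rules for the same A share a first terminal. The grammar encodes a DFA — one run per string.

Unambiguous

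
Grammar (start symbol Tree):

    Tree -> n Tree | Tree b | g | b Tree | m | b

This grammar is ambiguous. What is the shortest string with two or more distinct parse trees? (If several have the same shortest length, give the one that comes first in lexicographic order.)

length 1: no string has ≥2 trees
length 2: b b has 2 parse trees

Two derivations of b b:
  Tree ⇒ Tree b ⇒ b b
  Tree ⇒ b Tree ⇒ b b

b b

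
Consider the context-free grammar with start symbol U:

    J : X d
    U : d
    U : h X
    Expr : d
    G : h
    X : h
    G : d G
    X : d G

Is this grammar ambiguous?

(Expr, J are unreachable from U, so their rules don't affect L(U).) Each reachable nonterminal has at most one production per leading terminal, and all productions are right-linear; the derivation is determined token-by-token.

Unambiguous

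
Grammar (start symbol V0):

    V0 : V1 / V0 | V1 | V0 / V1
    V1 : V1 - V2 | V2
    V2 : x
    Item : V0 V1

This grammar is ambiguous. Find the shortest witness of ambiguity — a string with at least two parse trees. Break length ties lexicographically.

length 1: no string has ≥2 trees
length 3: x / x has 2 parse trees

Two derivations of x / x:
  V0 ⇒ V1 / V0 ⇒ V2 / V0 ⇒ x / V0 ⇒ x / V1 ⇒ x / V2 ⇒ x / x
  V0 ⇒ V0 / V1 ⇒ V1 / V1 ⇒ V2 / V1 ⇒ x / V1 ⇒ x / V2 ⇒ x / x

x / x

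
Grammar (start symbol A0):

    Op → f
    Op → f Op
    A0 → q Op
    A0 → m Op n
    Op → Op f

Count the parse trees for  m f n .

1

Parse trees for m f n:
  [A0 m [Op f] n]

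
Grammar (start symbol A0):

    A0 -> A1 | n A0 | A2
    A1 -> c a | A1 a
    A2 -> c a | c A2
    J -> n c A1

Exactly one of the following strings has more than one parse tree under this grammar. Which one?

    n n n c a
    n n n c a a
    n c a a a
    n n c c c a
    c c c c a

n n n c a

n n n c a: 2 trees
n n n c a a: 1 tree
n c a a a: 1 tree
n n c c c a: 1 tree
c c c c a: 1 tree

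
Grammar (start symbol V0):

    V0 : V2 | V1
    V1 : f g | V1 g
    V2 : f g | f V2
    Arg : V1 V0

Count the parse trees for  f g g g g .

Parse trees for f g g g g:
  [V0 [V1 [V1 [V1 [V1 f g] g] g] g]]

1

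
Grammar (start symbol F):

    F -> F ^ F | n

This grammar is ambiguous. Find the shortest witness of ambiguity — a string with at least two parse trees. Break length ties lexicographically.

n ^ n ^ n

length 1: no string has ≥2 trees
length 3: no string has ≥2 trees
length 5: n ^ n ^ n has 2 parse trees

Two derivations of n ^ n ^ n:
  F ⇒ F ^ F ⇒ F ^ F ^ F ⇒ n ^ F ^ F ⇒ n ^ n ^ F ⇒ n ^ n ^ n
  F ⇒ F ^ F ⇒ n ^ F ⇒ n ^ F ^ F ⇒ n ^ n ^ F ⇒ n ^ n ^ n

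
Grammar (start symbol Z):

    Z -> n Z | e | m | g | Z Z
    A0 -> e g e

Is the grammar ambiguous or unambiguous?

Witness: e e e

Derivation 1: Z ⇒ Z Z ⇒ e Z ⇒ e Z Z ⇒ e e Z ⇒ e e e
Derivation 2: Z ⇒ Z Z ⇒ Z Z Z ⇒ e Z Z ⇒ e e Z ⇒ e e e

Two distinct leftmost derivations for the same string.

Ambiguous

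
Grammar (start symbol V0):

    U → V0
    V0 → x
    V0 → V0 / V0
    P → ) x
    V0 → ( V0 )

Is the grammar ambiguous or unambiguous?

Ambiguous

Witness: x / x / x

Derivation 1: V0 ⇒ V0 / V0 ⇒ x / V0 ⇒ x / V0 / V0 ⇒ x / x / V0 ⇒ x / x / x
Derivation 2: V0 ⇒ V0 / V0 ⇒ V0 / V0 / V0 ⇒ x / V0 / V0 ⇒ x / x / V0 ⇒ x / x / x

Two distinct leftmost derivations for the same string.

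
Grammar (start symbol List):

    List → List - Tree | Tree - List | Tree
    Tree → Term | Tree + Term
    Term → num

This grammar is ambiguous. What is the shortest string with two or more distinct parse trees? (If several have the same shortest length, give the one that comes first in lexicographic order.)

num - num

length 1: no string has ≥2 trees
length 3: num - num has 2 parse trees

Two derivations of num - num:
  List ⇒ List - Tree ⇒ Tree - Tree ⇒ Term - Tree ⇒ num - Tree ⇒ num - Term ⇒ num - num
  List ⇒ Tree - List ⇒ Term - List ⇒ num - List ⇒ num - Tree ⇒ num - Term ⇒ num - num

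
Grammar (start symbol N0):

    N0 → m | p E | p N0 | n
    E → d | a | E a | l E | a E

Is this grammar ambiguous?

Witness: p a a

Derivation 1: N0 ⇒ p E ⇒ p E a ⇒ p a a
Derivation 2: N0 ⇒ p E ⇒ p a E ⇒ p a a

Two distinct leftmost derivations for the same string.

Ambiguous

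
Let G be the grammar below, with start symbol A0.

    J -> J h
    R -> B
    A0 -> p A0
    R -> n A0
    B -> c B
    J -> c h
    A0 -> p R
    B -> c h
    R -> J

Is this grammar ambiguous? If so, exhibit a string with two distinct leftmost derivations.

Ambiguous

Witness: p c h

Derivation 1: A0 ⇒ p R ⇒ p B ⇒ p c h
Derivation 2: A0 ⇒ p R ⇒ p J ⇒ p c h

Two distinct leftmost derivations for the same string.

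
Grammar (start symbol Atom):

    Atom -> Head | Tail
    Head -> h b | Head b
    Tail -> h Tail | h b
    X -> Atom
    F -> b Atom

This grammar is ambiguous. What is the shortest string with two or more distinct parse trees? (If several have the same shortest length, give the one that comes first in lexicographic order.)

length 2: h b has 2 parse trees

Two derivations of h b:
  Atom ⇒ Head ⇒ h b
  Atom ⇒ Tail ⇒ h b

h b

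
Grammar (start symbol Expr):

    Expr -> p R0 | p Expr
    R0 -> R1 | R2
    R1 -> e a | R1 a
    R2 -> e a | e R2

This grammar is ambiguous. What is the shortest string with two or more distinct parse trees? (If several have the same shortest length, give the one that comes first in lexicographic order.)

p e a

length 3: p e a has 2 parse trees

Two derivations of p e a:
  Expr ⇒ p R0 ⇒ p R1 ⇒ p e a
  Expr ⇒ p R0 ⇒ p R2 ⇒ p e a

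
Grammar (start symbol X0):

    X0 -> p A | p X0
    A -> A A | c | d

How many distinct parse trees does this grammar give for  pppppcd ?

Parse trees for pppppcd:
  [X0 p [X0 p [X0 p [X0 p [X0 p [A [A c] [A d]]]]]]]

1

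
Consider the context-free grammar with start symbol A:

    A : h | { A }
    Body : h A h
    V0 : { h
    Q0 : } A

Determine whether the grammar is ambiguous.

Unambiguous

Only A is reachable from A; ignoring the rest: Each string is a nest of matched brackets around a single atom. An opening bracket forces the recursive rule; an atom forces the base rule.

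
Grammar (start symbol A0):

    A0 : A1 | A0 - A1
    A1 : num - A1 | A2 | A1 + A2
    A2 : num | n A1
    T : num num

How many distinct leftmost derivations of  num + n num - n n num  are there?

2

Parse trees for num + n num - n n num:
  [A0 [A1 [A1 [A2 num]] + [A2 n [A1 num - [A1 [A2 n [A1 [A2 n [A1 [A2 num]]]]]]]]]]
  [A0 [A0 [A1 [A1 [A2 num]] + [A2 n [A1 [A2 num]]]]] - [A1 [A2 n [A1 [A2 n [A1 [A2 num]]]]]]]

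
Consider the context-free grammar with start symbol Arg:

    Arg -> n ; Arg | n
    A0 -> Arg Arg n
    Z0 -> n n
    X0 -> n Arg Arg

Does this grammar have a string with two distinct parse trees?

Only Arg is reachable from Arg; ignoring the rest: The reachable grammar is A → atom sep A | atom. Each atom is followed by either the separator (recurse) or end-of-string (stop) — no choice point.

Unambiguous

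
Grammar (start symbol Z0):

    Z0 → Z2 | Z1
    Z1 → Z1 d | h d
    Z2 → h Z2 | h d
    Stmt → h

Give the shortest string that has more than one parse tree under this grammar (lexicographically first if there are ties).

h d

length 2: h d has 2 parse trees

Two derivations of h d:
  Z0 ⇒ Z2 ⇒ h d
  Z0 ⇒ Z1 ⇒ h d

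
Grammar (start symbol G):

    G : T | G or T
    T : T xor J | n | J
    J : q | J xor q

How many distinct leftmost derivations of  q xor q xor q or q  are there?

4

Parse trees for q xor q xor q or q:
  [G [G [T [T [J q]] xor [J [J q] xor q]]] or [T [J q]]]
  [G [G [T [T [T [J q]] xor [J q]] xor [J q]]] or [T [J q]]]
  [G [G [T [T [J [J q] xor q]] xor [J q]]] or [T [J q]]]
  [G [G [T [J [J [J q] xor q] xor q]]] or [T [J q]]]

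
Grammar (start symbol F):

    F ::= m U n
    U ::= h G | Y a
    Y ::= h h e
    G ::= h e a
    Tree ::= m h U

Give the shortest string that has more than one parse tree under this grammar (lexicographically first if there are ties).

length 6: m h h e a n has 2 parse trees

Two derivations of m h h e a n:
  F ⇒ m U n ⇒ m h G n ⇒ m h h e a n
  F ⇒ m U n ⇒ m Y a n ⇒ m h h e a n

m h h e a n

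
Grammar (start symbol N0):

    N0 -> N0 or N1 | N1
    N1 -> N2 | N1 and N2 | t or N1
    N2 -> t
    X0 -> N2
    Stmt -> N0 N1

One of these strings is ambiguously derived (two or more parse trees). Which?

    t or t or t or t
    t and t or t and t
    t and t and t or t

t or t or t or t

t or t or t or t: 8 trees
t and t or t and t: 1 tree
t and t and t or t: 1 tree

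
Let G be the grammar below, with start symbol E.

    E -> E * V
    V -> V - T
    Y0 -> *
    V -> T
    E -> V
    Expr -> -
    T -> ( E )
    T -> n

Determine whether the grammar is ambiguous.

Only E, V, T are reachable from E; ignoring the rest: This is a standard precedence ladder (E over V over T), with each level left-recursive on its own operator ('*' at E, '-' at V). That structure is LR(1), hence unambiguous.

Unambiguous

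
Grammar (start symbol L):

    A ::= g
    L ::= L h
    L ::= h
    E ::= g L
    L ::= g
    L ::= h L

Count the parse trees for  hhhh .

Parse trees for hhhh:
  [L [L [L [L h] h] h] h]
  [L [L [L h [L h]] h] h]
  [L [L h [L [L h] h]] h]
  [L [L h [L h [L h]]] h]
  [L h [L [L [L h] h] h]]
  [L h [L [L h [L h]] h]]
  [L h [L h [L [L h] h]]]
  [L h [L h [L h [L h]]]]

8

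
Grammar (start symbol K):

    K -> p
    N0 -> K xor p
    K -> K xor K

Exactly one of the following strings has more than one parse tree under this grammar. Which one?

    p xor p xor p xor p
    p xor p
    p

p xor p xor p xor p

p xor p xor p xor p: 5 trees
p xor p: 1 tree
p: 1 tree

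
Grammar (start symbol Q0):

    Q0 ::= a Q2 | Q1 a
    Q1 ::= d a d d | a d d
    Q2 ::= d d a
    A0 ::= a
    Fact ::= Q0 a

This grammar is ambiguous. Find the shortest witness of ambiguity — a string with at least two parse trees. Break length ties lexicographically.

length 4: a d d a has 2 parse trees

Two derivations of a d d a:
  Q0 ⇒ a Q2 ⇒ a d d a
  Q0 ⇒ Q1 a ⇒ a d d a

a d d a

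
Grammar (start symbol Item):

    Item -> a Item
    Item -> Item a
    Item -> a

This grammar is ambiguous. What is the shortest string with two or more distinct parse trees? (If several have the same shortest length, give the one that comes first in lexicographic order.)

a a

length 1: no string has ≥2 trees
length 2: a a has 2 parse trees

Two derivations of a a:
  Item ⇒ a Item ⇒ a a
  Item ⇒ Item a ⇒ a a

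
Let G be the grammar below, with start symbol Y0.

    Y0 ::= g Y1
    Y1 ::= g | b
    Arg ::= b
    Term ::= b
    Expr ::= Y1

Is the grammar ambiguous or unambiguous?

Unambiguous

(Arg, Term, Expr are unreachable from Y0, so their rules don't affect L(Y0).) Each reachable nonterminal has at most one production per leading terminal, and all productions are right-linear; the derivation is determined token-by-token.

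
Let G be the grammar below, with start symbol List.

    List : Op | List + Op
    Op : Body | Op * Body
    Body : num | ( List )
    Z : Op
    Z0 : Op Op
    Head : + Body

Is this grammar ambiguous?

(Z, Z0, Head are unreachable from List, so their rules don't affect L(List).) This is a standard precedence ladder (List over Op over Body), with each level left-recursive on its own operator ('+' at List, '*' at Op). That structure is LR(1), hence unambiguous.

Unambiguous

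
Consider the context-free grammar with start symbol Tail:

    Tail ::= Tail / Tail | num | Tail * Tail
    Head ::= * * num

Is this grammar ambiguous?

Witness: num * num * num

Derivation 1: Tail ⇒ Tail * Tail ⇒ num * Tail ⇒ num * Tail * Tail ⇒ num * num * Tail ⇒ num * num * num
Derivation 2: Tail ⇒ Tail * Tail ⇒ Tail * Tail * Tail ⇒ num * Tail * Tail ⇒ num * num * Tail ⇒ num * num * num

Two distinct leftmost derivations for the same string.

Ambiguous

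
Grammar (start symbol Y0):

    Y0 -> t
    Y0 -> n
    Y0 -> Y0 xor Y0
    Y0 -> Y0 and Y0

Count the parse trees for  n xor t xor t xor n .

Parse trees for n xor t xor t xor n:
  [Y0 [Y0 n] xor [Y0 [Y0 t] xor [Y0 [Y0 t] xor [Y0 n]]]]
  [Y0 [Y0 n] xor [Y0 [Y0 [Y0 t] xor [Y0 t]] xor [Y0 n]]]
  [Y0 [Y0 [Y0 n] xor [Y0 t]] xor [Y0 [Y0 t] xor [Y0 n]]]
  [Y0 [Y0 [Y0 n] xor [Y0 [Y0 t] xor [Y0 t]]] xor [Y0 n]]
  [Y0 [Y0 [Y0 [Y0 n] xor [Y0 t]] xor [Y0 t]] xor [Y0 n]]

5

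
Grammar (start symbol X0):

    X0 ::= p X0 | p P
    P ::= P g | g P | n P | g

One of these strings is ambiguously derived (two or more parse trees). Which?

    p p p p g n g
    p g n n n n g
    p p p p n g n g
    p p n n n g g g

p p p p g n g: 1 tree
p g n n n n g: 1 tree
p p p p n g n g: 1 tree
p p n n n g g g: 16 trees

p p n n n g g g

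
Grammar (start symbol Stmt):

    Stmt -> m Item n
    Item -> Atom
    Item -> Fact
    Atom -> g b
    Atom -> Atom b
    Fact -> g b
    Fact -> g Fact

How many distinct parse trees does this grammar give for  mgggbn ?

Parse trees for mgggbn:
  [Stmt m [Item [Fact g [Fact g [Fact g b]]]] n]

1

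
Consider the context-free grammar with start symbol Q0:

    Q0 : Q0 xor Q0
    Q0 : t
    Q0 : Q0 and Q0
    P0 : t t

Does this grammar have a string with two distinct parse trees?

Witness: t and t and t

Derivation 1: Q0 ⇒ Q0 and Q0 ⇒ t and Q0 ⇒ t and Q0 and Q0 ⇒ t and t and Q0 ⇒ t and t and t
Derivation 2: Q0 ⇒ Q0 and Q0 ⇒ Q0 and Q0 and Q0 ⇒ t and Q0 and Q0 ⇒ t and t and Q0 ⇒ t and t and t

Two distinct leftmost derivations for the same string.

Ambiguous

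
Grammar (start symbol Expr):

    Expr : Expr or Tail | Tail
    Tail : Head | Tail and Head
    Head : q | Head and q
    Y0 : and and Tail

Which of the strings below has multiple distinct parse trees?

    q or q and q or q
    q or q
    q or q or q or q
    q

q or q and q or q: 2 trees
q or q: 1 tree
q or q or q or q: 1 tree
q: 1 tree

q or q and q or q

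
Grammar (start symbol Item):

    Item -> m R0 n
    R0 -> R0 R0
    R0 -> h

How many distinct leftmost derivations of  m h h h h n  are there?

5

Parse trees for m h h h h n:
  [Item m [R0 [R0 h] [R0 [R0 h] [R0 [R0 h] [R0 h]]]] n]
  [Item m [R0 [R0 h] [R0 [R0 [R0 h] [R0 h]] [R0 h]]] n]
  [Item m [R0 [R0 [R0 h] [R0 h]] [R0 [R0 h] [R0 h]]] n]
  [Item m [R0 [R0 [R0 h] [R0 [R0 h] [R0 h]]] [R0 h]] n]
  [Item m [R0 [R0 [R0 [R0 h] [R0 h]] [R0 h]] [R0 h]] n]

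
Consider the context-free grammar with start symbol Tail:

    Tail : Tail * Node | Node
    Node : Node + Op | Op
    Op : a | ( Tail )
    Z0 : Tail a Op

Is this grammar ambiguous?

Unambiguous

Only Tail, Node, Op are reachable from Tail; ignoring the rest: Tail → Tail * Node | Node  ;  Node → Node + Op | Op  — a left-associative chain with Op at the bottom. Each string factors uniquely by precedence.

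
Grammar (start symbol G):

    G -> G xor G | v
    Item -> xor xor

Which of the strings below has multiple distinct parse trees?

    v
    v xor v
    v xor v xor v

v xor v xor v

v: 1 tree
v xor v: 1 tree
v xor v xor v: 2 trees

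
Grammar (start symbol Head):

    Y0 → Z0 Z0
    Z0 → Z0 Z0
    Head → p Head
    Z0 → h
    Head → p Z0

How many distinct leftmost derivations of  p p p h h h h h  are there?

Parse trees for p p p h h h h h (showing first 6 of 14):
  [Head p [Head p [Head p [Z0 [Z0 h] [Z0 [Z0 h] [Z0 [Z0 h] [Z0 [Z0 h] [Z0 h]]]]]]]]
  [Head p [Head p [Head p [Z0 [Z0 h] [Z0 [Z0 h] [Z0 [Z0 [Z0 h] [Z0 h]] [Z0 h]]]]]]]
  [Head p [Head p [Head p [Z0 [Z0 h] [Z0 [Z0 [Z0 h] [Z0 h]] [Z0 [Z0 h] [Z0 h]]]]]]]
  [Head p [Head p [Head p [Z0 [Z0 h] [Z0 [Z0 [Z0 h] [Z0 [Z0 h] [Z0 h]]] [Z0 h]]]]]]
  [Head p [Head p [Head p [Z0 [Z0 h] [Z0 [Z0 [Z0 [Z0 h] [Z0 h]] [Z0 h]] [Z0 h]]]]]]
  [Head p [Head p [Head p [Z0 [Z0 [Z0 h] [Z0 h]] [Z0 [Z0 h] [Z0 [Z0 h] [Z0 h]]]]]]]

14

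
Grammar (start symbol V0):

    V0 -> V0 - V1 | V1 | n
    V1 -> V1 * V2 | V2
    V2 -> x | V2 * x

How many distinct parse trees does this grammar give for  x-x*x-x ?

2

Parse trees for x-x*x-x:
  [V0 [V0 [V0 [V1 [V2 x]]] - [V1 [V1 [V2 x]] * [V2 x]]] - [V1 [V2 x]]]
  [V0 [V0 [V0 [V1 [V2 x]]] - [V1 [V2 [V2 x] * x]]] - [V1 [V2 x]]]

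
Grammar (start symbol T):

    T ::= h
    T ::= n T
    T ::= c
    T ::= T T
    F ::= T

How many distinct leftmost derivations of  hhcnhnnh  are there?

Parse trees for hhcnhnnh (showing first 6 of 19):
  [T [T h] [T [T h] [T [T c] [T n [T [T h] [T n [T n [T h]]]]]]]]
  [T [T h] [T [T h] [T [T c] [T [T n [T h]] [T n [T n [T h]]]]]]]
  [T [T h] [T [T h] [T [T [T c] [T n [T h]]] [T n [T n [T h]]]]]]
  [T [T h] [T [T [T h] [T c]] [T n [T [T h] [T n [T n [T h]]]]]]]
  [T [T h] [T [T [T h] [T c]] [T [T n [T h]] [T n [T n [T h]]]]]]
  [T [T h] [T [T [T h] [T [T c] [T n [T h]]]] [T n [T n [T h]]]]]

19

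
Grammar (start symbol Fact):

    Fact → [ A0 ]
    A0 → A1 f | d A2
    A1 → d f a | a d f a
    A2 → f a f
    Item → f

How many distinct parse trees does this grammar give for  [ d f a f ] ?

Parse trees for [ d f a f ]:
  [Fact [ [A0 [A1 d f a] f] ]]
  [Fact [ [A0 d [A2 f a f]] ]]

2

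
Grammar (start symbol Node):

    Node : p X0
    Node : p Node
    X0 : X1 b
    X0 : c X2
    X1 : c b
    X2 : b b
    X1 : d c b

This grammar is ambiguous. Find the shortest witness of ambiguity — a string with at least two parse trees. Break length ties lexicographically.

length 4: p c b b has 2 parse trees

Two derivations of p c b b:
  Node ⇒ p X0 ⇒ p X1 b ⇒ p c b b
  Node ⇒ p X0 ⇒ p c X2 ⇒ p c b b

p c b b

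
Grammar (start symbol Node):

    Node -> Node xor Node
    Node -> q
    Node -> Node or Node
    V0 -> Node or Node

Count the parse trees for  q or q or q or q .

Parse trees for q or q or q or q:
  [Node [Node q] or [Node [Node q] or [Node [Node q] or [Node q]]]]
  [Node [Node q] or [Node [Node [Node q] or [Node q]] or [Node q]]]
  [Node [Node [Node q] or [Node q]] or [Node [Node q] or [Node q]]]
  [Node [Node [Node q] or [Node [Node q] or [Node q]]] or [Node q]]
  [Node [Node [Node [Node q] or [Node q]] or [Node q]] or [Node q]]

5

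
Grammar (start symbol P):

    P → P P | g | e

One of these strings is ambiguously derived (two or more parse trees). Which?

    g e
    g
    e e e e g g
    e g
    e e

g e: 1 tree
g: 1 tree
e e e e g g: 42 trees
e g: 1 tree
e e: 1 tree

e e e e g g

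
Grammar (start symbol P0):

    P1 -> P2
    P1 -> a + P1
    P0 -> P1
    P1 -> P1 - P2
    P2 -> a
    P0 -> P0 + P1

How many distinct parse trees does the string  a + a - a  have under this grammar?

3

Parse trees for a + a - a:
  [P0 [P1 a + [P1 [P1 [P2 a]] - [P2 a]]]]
  [P0 [P1 [P1 a + [P1 [P2 a]]] - [P2 a]]]
  [P0 [P0 [P1 [P2 a]]] + [P1 [P1 [P2 a]] - [P2 a]]]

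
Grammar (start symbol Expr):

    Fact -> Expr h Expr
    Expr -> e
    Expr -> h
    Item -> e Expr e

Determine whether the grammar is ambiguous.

Only Expr is reachable from Expr; ignoring the rest: Each reachable nonterminal has at most one production per leading terminal, and all productions are right-linear; the derivation is determined token-by-token.

Unambiguous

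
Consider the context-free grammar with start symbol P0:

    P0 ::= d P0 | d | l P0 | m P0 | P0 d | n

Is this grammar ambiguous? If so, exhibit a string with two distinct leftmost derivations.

Ambiguous

Witness: d d

Derivation 1: P0 ⇒ d P0 ⇒ d d
Derivation 2: P0 ⇒ P0 d ⇒ d d

Two distinct leftmost derivations for the same string.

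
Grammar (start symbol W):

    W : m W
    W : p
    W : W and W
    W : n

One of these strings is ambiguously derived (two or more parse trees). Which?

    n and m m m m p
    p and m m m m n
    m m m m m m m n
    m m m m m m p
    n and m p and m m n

n and m p and m m n

n and m m m m p: 1 tree
p and m m m m n: 1 tree
m m m m m m m n: 1 tree
m m m m m m p: 1 tree
n and m p and m m n: 3 trees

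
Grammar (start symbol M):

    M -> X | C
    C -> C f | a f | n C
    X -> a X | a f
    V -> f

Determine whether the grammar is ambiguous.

Witness: a f

Derivation 1: M ⇒ X ⇒ a f
Derivation 2: M ⇒ C ⇒ a f

Two distinct leftmost derivations for the same string.

Ambiguous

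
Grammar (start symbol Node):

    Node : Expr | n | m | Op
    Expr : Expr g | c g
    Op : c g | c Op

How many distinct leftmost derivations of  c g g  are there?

1

Parse trees for c g g:
  [Node [Expr [Expr c g] g]]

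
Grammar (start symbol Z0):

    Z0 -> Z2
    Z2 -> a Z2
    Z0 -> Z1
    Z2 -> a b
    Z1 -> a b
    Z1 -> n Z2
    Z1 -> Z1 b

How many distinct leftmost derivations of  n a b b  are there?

1

Parse trees for n a b b:
  [Z0 [Z1 [Z1 n [Z2 a b]] b]]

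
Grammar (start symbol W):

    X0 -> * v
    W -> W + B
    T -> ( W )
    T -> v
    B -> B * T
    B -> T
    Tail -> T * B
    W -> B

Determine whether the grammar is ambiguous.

Unambiguous

(Tail, X0 are unreachable from W, so their rules don't affect L(W).) W → W + B | B  ;  B → B * T | T  — a left-associative chain with T at the bottom. Each string factors uniquely by precedence.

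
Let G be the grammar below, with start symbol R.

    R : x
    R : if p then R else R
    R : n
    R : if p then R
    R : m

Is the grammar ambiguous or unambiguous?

Ambiguous

Witness: if p then if p then m else m

Derivation 1: R ⇒ if p then R else R ⇒ if p then if p then R else R ⇒ if p then if p then m else R ⇒ if p then if p then m else m
Derivation 2: R ⇒ if p then R ⇒ if p then if p then R else R ⇒ if p then if p then m else R ⇒ if p then if p then m else m

Two distinct leftmost derivations for the same string.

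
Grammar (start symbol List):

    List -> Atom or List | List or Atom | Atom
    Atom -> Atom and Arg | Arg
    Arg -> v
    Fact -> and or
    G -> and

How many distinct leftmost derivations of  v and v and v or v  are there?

2

Parse trees for v and v and v or v:
  [List [Atom [Atom [Atom [Arg v]] and [Arg v]] and [Arg v]] or [List [Atom [Arg v]]]]
  [List [List [Atom [Atom [Atom [Arg v]] and [Arg v]] and [Arg v]]] or [Atom [Arg v]]]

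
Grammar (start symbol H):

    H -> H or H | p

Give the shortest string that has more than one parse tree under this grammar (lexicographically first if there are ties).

length 1: no string has ≥2 trees
length 3: no string has ≥2 trees
length 5: p or p or p has 2 parse trees

Two derivations of p or p or p:
  H ⇒ H or H ⇒ H or H or H ⇒ p or H or H ⇒ p or p or H ⇒ p or p or p
  H ⇒ H or H ⇒ p or H ⇒ p or H or H ⇒ p or p or H ⇒ p or p or p

p or p or p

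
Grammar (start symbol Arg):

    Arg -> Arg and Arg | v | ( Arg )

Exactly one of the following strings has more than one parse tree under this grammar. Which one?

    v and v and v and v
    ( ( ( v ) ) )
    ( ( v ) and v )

v and v and v and v

v and v and v and v: 5 trees
( ( ( v ) ) ): 1 tree
( ( v ) and v ): 1 tree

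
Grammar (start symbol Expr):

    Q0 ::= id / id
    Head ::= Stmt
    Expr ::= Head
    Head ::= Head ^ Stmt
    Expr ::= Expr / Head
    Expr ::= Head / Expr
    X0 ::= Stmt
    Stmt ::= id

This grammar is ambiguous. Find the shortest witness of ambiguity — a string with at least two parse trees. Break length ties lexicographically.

length 1: no string has ≥2 trees
length 3: id / id has 2 parse trees

Two derivations of id / id:
  Expr ⇒ Expr / Head ⇒ Head / Head ⇒ Stmt / Head ⇒ id / Head ⇒ id / Stmt ⇒ id / id
  Expr ⇒ Head / Expr ⇒ Stmt / Expr ⇒ id / Expr ⇒ id / Head ⇒ id / Stmt ⇒ id / id

id / id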